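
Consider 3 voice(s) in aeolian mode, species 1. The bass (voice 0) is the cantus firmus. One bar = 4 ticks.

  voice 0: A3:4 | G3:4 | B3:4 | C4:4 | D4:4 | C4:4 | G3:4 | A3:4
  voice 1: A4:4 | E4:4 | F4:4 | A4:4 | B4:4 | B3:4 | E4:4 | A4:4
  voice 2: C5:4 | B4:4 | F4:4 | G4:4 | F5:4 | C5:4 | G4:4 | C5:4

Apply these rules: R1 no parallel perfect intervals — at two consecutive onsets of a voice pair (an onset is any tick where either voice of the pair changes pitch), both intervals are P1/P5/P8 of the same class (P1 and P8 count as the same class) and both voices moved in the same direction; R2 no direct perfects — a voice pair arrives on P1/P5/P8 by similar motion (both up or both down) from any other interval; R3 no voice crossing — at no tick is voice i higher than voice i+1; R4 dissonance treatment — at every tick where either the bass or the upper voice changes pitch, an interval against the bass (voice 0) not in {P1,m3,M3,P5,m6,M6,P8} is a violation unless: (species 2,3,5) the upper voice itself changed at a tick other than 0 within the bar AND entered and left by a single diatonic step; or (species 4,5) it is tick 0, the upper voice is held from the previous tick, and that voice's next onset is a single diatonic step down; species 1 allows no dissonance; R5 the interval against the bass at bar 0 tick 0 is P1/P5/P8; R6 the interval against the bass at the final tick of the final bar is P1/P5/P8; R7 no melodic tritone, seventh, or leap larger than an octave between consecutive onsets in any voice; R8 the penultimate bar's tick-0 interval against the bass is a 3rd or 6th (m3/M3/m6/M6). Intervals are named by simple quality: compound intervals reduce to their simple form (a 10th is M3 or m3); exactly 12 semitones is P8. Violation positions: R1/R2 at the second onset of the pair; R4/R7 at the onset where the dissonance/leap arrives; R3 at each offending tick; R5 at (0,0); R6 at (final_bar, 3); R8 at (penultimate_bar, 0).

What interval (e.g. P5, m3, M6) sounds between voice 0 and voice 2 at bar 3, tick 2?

P5

voice 0=C4 voice 2=G4 -> P5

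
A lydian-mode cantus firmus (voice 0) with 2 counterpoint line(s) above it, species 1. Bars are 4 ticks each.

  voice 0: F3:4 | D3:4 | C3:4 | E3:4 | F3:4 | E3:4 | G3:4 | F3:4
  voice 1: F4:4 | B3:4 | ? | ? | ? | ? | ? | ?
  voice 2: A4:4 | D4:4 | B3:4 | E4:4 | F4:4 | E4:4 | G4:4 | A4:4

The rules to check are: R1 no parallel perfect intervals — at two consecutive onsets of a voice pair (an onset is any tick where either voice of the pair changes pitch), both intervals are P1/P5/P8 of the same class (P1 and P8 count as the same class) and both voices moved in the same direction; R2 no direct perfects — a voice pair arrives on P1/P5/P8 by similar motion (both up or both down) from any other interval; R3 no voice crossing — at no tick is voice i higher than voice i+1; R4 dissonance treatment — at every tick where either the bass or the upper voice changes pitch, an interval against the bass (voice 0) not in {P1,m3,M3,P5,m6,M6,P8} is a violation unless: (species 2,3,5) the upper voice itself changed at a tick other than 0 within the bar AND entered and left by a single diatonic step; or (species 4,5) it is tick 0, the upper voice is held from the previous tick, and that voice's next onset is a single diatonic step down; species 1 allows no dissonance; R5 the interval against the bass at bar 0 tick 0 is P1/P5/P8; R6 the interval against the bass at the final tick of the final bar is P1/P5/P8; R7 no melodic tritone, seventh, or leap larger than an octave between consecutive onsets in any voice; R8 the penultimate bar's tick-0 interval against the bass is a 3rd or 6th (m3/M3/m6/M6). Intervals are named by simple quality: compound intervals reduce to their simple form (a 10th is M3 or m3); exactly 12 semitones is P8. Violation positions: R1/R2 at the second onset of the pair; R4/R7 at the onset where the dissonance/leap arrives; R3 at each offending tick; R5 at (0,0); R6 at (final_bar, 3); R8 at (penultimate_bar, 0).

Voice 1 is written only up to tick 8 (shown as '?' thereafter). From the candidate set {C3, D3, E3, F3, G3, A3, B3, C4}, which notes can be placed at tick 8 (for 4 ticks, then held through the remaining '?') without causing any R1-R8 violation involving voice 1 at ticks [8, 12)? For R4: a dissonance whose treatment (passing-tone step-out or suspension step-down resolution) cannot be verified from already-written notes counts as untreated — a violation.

{A3}

C3: violates R2,R7
D3: violates R4
E3: violates R2
F3: violates R4,R7
G3: violates R2
A3: legal
B3: violates R4
C4: violates R3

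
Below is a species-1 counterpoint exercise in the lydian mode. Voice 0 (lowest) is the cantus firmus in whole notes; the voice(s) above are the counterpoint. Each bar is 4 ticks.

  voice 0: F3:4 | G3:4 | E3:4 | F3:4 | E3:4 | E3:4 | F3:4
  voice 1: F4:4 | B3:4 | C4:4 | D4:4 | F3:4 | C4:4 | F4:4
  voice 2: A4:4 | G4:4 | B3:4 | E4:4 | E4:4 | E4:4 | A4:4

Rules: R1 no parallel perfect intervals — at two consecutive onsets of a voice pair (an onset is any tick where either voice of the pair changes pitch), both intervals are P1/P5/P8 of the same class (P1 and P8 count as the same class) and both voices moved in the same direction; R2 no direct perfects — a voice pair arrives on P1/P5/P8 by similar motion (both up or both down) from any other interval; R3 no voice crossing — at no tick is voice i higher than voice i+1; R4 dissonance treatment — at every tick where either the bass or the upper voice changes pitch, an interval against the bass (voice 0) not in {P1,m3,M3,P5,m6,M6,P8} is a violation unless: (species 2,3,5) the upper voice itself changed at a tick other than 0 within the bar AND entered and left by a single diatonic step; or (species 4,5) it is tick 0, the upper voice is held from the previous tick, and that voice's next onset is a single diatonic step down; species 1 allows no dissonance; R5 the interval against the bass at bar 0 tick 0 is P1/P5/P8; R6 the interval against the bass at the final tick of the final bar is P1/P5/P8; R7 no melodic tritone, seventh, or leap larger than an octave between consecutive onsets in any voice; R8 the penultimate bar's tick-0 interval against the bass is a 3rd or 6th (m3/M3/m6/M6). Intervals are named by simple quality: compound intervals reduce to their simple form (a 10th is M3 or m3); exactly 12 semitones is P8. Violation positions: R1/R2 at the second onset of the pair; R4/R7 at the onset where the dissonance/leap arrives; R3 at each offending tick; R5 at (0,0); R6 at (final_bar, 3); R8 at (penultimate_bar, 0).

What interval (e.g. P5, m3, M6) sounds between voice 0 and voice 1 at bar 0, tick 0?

P8

voice 0=F3 voice 1=F4 -> P8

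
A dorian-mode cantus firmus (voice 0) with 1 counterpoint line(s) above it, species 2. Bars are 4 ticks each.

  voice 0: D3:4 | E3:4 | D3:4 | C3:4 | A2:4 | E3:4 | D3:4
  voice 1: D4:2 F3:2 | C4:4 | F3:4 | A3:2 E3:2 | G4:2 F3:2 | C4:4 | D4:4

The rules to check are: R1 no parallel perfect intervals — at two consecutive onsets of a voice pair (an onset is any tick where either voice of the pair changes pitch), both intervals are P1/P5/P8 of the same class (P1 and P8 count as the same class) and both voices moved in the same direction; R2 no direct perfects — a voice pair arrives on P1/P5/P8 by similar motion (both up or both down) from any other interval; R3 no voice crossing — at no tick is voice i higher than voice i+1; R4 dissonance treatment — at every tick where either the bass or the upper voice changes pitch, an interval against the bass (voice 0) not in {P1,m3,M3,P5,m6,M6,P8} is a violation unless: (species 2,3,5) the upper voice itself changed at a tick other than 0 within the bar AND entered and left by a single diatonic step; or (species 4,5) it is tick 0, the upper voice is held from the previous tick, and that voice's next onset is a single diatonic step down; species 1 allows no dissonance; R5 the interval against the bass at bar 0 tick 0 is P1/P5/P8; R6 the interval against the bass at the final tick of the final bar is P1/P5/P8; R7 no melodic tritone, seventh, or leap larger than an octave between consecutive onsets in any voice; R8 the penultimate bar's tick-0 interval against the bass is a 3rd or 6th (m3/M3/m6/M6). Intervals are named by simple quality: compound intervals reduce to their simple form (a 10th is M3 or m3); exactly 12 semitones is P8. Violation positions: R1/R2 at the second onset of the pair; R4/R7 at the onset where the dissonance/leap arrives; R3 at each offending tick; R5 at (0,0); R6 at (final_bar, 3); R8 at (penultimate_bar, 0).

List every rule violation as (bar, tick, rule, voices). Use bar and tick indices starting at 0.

bar 0: v0=D3 v1=D4 downbeat P8
bar 1: v0=E3 v1=C4 downbeat m6
bar 2: v0=D3 v1=F3 downbeat m3
bar 3: v0=C3 v1=A3 downbeat M6
bar 4: v0=A2 v1=G4 downbeat m7
bar 5: v0=E3 v1=C4 downbeat m6
bar 6: v0=D3 v1=D4 downbeat P8
  -> R4 @ bar 4 tick 0 v(0, 1): A2/G4 m7 untreated
  -> R7 @ bar 4 tick 0 v(1,): E3->G4 leap 15st
  -> R7 @ bar 4 tick 2 v(1,): G4->F3 leap 14st

(4, 0, R4, (0, 1))
(4, 0, R7, (1,))
(4, 2, R7, (1,))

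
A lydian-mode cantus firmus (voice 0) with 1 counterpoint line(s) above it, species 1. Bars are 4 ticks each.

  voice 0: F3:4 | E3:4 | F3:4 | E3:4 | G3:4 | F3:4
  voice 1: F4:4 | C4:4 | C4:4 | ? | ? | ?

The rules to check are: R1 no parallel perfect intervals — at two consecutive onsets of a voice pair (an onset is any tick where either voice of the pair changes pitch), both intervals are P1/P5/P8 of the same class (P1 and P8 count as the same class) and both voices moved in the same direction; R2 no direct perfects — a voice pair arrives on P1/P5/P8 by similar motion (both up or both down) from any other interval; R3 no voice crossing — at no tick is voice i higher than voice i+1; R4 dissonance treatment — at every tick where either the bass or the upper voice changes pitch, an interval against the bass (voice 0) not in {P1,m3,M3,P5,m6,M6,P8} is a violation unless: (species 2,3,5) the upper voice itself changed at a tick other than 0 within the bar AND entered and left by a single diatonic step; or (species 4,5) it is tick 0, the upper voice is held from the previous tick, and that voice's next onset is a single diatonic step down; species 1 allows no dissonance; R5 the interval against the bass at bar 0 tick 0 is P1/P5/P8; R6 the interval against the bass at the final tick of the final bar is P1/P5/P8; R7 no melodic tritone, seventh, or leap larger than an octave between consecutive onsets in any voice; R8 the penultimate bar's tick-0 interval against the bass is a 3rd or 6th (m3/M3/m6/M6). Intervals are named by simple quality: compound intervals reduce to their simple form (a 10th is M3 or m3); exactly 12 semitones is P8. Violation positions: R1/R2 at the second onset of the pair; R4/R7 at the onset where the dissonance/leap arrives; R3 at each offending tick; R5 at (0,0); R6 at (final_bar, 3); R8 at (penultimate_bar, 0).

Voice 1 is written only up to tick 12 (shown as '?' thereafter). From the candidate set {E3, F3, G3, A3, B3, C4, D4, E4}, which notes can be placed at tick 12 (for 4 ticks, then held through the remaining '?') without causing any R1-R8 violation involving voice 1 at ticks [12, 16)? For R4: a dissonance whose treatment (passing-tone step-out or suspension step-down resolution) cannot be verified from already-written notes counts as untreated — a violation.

{C4, E4, G3}

E3: violates R2
F3: violates R4
G3: legal
A3: violates R4
B3: violates R1
C4: legal
D4: violates R4
E4: legal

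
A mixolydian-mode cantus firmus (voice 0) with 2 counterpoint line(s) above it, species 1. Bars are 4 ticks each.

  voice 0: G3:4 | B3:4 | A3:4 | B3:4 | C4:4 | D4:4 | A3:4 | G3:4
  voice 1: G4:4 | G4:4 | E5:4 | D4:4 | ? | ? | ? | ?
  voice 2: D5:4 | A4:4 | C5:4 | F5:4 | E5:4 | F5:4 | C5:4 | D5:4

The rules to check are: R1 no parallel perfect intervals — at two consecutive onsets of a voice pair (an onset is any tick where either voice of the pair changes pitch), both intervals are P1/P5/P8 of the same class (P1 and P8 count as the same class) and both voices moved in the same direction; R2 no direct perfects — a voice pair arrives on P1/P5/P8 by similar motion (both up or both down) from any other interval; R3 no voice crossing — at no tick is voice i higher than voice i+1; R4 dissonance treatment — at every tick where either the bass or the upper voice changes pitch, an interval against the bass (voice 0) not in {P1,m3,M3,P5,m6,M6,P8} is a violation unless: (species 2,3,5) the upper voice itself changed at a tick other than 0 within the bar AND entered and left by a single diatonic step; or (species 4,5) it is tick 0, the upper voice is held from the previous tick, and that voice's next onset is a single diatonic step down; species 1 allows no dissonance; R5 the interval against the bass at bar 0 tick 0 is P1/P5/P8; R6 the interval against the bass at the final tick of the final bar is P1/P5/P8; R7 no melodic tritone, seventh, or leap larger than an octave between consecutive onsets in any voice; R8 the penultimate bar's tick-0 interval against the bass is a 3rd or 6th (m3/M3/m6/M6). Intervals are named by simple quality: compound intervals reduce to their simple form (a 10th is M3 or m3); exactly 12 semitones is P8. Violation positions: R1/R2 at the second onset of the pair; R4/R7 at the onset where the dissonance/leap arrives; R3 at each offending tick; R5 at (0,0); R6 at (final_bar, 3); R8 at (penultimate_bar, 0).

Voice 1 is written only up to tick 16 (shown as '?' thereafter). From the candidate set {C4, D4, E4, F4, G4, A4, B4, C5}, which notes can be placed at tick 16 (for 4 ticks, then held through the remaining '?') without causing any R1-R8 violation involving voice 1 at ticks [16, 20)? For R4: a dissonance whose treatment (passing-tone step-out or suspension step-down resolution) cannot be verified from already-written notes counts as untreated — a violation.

{A4, C4, E4}

C4: legal
D4: violates R4
E4: legal
F4: violates R4
G4: violates R2
A4: legal
B4: violates R4
C5: violates R2,R7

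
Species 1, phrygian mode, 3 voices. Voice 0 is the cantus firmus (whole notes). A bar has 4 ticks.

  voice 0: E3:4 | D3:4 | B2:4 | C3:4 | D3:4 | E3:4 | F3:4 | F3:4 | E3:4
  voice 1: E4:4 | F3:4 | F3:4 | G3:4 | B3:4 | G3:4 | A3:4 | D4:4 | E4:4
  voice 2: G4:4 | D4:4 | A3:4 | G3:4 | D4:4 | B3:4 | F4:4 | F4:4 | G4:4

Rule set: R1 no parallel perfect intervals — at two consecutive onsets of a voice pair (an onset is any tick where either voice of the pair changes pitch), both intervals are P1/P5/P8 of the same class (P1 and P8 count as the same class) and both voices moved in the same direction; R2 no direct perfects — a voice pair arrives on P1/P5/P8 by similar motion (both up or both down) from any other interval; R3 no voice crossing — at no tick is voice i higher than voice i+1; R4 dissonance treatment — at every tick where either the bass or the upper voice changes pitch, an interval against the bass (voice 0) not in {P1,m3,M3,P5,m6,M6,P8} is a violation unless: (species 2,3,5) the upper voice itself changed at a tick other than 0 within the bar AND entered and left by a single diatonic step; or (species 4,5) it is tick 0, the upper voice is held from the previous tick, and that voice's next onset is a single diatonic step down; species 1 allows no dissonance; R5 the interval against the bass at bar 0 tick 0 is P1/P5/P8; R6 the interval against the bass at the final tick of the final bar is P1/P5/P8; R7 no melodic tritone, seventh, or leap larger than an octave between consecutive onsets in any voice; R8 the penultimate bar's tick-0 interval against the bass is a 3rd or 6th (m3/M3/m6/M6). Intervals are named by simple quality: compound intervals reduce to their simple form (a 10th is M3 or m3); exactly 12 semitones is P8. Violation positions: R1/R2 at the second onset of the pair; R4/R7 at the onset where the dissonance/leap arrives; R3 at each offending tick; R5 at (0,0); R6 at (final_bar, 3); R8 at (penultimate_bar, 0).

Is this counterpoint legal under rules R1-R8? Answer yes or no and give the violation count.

bar 0: v0=E3 v1=E4 v2=G4 (m3)
bar 1: v0=D3 v1=F3 v2=D4 (P8)
bar 2: v0=B2 v1=F3 v2=A3 (m7)
bar 3: v0=C3 v1=G3 v2=G3 (P5)
bar 4: v0=D3 v1=B3 v2=D4 (P8)
bar 5: v0=E3 v1=G3 v2=B3 (P5)
bar 6: v0=F3 v1=A3 v2=F4 (P8)
bar 7: v0=F3 v1=D4 v2=F4 (P8)
bar 8: v0=E3 v1=E4 v2=G4 (m3)
  R5 @ bar0.0: opens on m3
  R2 @ bar1.0: E3/G4 m3 -> D3/D4 P8 similar
  R7 @ bar1.0: E4->F3 leap 11st
  R4 @ bar2.0: B2/F3 TT untreated
  R4 @ bar2.0: B2/A3 m7 untreated
  R2 @ bar3.0: B2/F3 TT -> C3/G3 P5 similar
  R2 @ bar4.0: C3/G3 P5 -> D3/D4 P8 similar
  R2 @ bar6.0: E3/B3 P5 -> F3/F4 P8 similar
  R7 @ bar6.0: B3->F4 leap 6st
  R8 @ bar7.0: penult P8 not 3rd/6th
  R6 @ bar8.3: closes on m3

No (11 violations)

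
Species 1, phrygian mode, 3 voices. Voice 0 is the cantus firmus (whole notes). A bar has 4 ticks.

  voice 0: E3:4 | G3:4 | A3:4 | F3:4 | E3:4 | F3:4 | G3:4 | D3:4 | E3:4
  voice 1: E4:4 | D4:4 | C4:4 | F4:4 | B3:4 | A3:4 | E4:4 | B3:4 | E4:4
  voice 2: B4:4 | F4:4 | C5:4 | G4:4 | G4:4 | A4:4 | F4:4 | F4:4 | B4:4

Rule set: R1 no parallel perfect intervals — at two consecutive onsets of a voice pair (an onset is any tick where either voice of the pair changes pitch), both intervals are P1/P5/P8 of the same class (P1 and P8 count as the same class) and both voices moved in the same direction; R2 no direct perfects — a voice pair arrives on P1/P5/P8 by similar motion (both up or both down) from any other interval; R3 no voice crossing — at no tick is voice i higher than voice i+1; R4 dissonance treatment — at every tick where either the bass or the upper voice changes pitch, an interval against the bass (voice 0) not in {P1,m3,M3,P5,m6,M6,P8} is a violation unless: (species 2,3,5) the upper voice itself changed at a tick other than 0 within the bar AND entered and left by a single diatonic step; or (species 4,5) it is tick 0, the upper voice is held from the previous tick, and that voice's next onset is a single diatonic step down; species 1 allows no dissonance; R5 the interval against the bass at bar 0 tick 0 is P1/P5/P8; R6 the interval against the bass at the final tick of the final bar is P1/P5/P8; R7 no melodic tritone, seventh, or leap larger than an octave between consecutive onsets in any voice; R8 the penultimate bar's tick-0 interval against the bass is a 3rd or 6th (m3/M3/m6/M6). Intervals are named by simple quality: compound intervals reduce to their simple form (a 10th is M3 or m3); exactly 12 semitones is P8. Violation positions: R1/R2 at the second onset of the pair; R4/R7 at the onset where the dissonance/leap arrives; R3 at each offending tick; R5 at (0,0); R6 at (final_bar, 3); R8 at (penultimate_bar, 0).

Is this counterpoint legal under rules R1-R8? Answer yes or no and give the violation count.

No (10 violations)

bar 0: v0=E3 v1=E4 v2=B4 (P5)
bar 1: v0=G3 v1=D4 v2=F4 (m7)
bar 2: v0=A3 v1=C4 v2=C5 (m3)
bar 3: v0=F3 v1=F4 v2=G4 (M2)
bar 4: v0=E3 v1=B3 v2=G4 (m3)
bar 5: v0=F3 v1=A3 v2=A4 (M3)
bar 6: v0=G3 v1=E4 v2=F4 (m7)
bar 7: v0=D3 v1=B3 v2=F4 (m3)
bar 8: v0=E3 v1=E4 v2=B4 (P5)
  R4 @ bar1.0: G3/F4 m7 untreated
  R7 @ bar1.0: B4->F4 leap 6st
  R4 @ bar3.0: F3/G4 M2 untreated
  R2 @ bar4.0: F3/F4 P8 -> E3/B3 P5 similar
  R7 @ bar4.0: F4->B3 leap 6st
  R4 @ bar6.0: G3/F4 m7 untreated
  R2 @ bar8.0: D3/B3 M6 -> E3/E4 P8 similar
  R2 @ bar8.0: D3/F4 m3 -> E3/B4 P5 similar
  R2 @ bar8.0: B3/F4 TT -> E4/B4 P5 similar
  R7 @ bar8.0: F4->B4 leap 6st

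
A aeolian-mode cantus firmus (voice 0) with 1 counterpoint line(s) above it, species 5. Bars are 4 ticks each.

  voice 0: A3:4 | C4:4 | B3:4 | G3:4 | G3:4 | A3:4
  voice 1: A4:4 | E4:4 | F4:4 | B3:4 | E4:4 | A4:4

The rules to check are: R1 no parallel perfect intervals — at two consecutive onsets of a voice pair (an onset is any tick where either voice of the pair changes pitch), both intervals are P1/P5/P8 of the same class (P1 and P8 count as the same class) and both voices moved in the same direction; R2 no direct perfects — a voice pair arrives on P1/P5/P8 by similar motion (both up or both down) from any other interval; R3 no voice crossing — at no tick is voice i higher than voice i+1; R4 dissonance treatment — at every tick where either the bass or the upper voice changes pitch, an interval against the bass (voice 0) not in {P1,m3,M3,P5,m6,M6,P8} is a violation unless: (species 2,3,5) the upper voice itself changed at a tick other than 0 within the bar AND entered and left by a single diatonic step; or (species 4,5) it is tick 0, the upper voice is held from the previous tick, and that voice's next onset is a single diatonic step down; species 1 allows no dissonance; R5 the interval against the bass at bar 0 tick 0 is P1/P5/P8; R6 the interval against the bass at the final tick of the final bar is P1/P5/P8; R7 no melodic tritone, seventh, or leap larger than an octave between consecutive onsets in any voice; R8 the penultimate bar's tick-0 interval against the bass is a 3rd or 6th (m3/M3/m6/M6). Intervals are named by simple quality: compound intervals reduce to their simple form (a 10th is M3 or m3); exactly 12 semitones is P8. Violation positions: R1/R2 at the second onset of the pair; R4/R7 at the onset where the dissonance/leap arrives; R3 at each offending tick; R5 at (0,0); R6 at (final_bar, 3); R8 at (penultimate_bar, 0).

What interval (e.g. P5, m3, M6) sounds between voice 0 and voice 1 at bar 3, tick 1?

M3

voice 0=G3 voice 1=B3 -> M3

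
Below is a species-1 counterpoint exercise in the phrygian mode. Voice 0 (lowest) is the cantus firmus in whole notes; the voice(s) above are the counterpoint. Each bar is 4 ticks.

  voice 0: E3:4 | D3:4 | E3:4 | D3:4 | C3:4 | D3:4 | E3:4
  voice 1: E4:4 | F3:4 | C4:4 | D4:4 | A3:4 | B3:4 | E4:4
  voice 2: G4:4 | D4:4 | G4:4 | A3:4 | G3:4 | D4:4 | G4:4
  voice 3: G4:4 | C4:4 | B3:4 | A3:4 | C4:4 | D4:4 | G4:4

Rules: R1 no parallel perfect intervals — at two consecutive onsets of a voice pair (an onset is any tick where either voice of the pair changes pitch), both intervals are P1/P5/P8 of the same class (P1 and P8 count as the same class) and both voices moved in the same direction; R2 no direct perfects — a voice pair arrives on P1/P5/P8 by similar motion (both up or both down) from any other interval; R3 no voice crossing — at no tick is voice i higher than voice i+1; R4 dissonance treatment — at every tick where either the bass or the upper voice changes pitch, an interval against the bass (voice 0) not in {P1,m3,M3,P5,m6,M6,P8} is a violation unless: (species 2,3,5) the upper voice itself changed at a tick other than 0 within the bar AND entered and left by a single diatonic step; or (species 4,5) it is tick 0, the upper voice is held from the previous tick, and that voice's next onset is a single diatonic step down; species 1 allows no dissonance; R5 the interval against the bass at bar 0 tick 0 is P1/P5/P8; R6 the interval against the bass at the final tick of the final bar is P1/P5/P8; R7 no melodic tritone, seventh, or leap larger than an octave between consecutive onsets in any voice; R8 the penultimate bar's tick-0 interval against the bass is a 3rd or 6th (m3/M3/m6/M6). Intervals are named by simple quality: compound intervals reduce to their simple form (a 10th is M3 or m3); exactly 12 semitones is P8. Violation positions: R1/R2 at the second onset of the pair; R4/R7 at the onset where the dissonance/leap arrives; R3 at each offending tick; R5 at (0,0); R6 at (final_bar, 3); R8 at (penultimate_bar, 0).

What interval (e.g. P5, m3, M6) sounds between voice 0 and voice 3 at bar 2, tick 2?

voice 0=E3 voice 3=B3 -> P5

P5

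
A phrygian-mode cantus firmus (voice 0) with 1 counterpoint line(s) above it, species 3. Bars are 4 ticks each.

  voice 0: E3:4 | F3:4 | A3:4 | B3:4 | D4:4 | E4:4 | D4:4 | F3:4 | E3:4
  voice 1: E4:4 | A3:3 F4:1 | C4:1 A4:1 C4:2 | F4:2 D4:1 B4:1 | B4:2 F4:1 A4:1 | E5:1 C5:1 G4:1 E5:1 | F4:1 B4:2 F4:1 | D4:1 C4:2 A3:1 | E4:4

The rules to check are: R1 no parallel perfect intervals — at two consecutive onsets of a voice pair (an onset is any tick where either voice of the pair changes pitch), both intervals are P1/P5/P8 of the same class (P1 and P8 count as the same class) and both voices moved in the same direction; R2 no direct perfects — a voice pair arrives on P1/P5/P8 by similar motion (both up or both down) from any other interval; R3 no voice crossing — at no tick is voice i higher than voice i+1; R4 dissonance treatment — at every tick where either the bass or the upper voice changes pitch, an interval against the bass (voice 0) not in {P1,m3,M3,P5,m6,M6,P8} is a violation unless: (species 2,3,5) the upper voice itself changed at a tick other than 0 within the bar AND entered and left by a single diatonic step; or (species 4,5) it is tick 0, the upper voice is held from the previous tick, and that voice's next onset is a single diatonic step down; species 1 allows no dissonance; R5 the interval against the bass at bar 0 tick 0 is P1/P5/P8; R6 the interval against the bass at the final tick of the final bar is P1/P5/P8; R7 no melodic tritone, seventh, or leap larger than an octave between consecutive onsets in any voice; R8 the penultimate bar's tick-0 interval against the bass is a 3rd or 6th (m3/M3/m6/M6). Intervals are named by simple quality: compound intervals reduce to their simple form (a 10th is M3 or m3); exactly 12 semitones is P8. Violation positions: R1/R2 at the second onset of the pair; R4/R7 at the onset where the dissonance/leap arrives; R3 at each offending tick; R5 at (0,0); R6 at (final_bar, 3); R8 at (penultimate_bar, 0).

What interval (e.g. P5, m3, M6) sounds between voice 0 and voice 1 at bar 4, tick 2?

m3

voice 0=D4 voice 1=F4 -> m3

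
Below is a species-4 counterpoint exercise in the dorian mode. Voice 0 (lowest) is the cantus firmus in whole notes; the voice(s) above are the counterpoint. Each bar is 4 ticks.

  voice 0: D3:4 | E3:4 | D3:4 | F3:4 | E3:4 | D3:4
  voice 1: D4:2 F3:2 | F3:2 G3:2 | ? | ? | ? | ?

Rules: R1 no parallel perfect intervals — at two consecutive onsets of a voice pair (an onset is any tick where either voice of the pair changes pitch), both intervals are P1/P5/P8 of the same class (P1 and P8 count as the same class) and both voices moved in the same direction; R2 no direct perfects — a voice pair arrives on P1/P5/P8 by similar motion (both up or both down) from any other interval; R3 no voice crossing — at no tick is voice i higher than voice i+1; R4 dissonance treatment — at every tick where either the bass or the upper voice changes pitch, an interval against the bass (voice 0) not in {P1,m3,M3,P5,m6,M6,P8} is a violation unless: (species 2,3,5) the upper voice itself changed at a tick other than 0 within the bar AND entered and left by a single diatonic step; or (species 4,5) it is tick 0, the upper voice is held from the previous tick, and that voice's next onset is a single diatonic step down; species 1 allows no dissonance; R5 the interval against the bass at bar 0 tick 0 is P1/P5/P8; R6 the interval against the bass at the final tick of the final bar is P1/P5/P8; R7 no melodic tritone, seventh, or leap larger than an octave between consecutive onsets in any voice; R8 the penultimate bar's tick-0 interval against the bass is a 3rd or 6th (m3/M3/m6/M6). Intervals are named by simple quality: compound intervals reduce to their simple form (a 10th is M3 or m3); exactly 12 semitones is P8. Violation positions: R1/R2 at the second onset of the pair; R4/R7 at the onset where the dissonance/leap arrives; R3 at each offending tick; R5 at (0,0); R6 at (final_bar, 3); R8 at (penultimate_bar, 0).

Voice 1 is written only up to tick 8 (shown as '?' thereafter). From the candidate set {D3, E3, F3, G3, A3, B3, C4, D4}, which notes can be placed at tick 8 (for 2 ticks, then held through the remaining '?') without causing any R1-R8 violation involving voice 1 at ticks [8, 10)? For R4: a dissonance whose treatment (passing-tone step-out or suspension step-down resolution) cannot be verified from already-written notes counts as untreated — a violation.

{A3, B3, D4, F3}

D3: violates R2
E3: violates R4
F3: legal
G3: violates R4
A3: legal
B3: legal
C4: violates R4
D4: legal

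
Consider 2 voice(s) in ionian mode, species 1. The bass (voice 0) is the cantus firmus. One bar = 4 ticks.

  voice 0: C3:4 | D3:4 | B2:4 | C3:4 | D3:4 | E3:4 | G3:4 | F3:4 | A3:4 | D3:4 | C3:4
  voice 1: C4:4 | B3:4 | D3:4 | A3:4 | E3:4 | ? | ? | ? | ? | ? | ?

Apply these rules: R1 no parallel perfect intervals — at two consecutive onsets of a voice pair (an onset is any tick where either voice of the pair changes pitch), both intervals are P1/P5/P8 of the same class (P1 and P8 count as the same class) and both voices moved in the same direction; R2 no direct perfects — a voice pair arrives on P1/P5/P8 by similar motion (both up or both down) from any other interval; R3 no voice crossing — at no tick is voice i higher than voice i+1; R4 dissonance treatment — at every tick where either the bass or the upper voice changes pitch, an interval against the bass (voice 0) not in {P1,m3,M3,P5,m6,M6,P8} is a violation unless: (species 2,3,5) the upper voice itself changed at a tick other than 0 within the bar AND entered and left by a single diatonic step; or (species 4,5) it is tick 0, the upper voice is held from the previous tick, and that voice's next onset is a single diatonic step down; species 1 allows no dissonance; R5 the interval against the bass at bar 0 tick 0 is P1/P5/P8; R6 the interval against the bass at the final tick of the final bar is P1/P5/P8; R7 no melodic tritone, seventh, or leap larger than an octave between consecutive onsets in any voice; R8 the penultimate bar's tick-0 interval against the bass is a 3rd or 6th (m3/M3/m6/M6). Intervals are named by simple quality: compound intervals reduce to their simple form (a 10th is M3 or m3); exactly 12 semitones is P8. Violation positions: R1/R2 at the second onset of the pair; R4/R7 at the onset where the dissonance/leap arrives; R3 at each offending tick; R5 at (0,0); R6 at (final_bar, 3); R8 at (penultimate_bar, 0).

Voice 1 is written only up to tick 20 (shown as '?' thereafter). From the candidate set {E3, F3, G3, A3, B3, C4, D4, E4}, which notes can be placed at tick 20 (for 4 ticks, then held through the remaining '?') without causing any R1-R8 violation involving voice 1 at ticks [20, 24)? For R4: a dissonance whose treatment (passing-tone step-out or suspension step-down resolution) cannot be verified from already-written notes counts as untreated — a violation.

{C4, E3, G3}

E3: legal
F3: violates R4
G3: legal
A3: violates R4
B3: violates R2
C4: legal
D4: violates R4,R7
E4: violates R2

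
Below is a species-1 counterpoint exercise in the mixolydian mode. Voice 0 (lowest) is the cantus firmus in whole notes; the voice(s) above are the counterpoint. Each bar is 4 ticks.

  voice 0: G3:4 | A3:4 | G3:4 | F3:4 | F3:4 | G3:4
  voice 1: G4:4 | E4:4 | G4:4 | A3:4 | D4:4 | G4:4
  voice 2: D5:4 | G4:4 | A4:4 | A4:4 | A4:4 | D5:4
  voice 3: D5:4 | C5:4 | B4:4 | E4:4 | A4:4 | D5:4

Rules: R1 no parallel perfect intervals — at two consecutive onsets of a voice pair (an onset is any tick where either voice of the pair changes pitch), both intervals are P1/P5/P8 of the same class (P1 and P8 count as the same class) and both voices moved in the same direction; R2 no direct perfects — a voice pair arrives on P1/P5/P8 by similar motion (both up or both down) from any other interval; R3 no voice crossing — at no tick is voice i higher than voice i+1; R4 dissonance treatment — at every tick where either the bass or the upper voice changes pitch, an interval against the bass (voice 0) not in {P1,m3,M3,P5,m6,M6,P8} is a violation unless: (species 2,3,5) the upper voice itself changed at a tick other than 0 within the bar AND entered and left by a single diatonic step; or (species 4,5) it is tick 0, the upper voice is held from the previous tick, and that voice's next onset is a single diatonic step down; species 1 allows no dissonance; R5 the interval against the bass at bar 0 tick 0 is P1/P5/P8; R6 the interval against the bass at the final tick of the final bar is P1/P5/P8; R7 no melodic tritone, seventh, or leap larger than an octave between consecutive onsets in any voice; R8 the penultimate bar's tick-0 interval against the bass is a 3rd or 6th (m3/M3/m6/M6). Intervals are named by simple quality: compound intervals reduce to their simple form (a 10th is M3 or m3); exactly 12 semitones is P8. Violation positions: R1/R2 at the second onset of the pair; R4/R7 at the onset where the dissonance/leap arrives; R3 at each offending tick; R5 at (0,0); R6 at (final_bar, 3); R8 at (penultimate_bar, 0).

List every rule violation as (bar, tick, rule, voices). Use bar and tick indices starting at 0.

(1, 0, R4, (0, 2))
(2, 0, R4, (0, 2))
(3, 0, R2, (1, 3))
(3, 0, R3, (2, 3))
(3, 0, R4, (0, 3))
(3, 0, R7, (1,))
(3, 1, R3, (2, 3))
(3, 2, R3, (2, 3))
(3, 3, R3, (2, 3))
(4, 0, R1, (1, 3))
(5, 0, R1, (1, 2))
(5, 0, R1, (1, 3))
(5, 0, R1, (2, 3))
(5, 0, R2, (0, 1))
(5, 0, R2, (0, 2))
(5, 0, R2, (0, 3))

bar 0: v0=G3 v1=G4 v2=D5 v3=D5 downbeat P5
bar 1: v0=A3 v1=E4 v2=G4 v3=C5 downbeat m3
bar 2: v0=G3 v1=G4 v2=A4 v3=B4 downbeat M3
bar 3: v0=F3 v1=A3 v2=A4 v3=E4 downbeat M7
bar 4: v0=F3 v1=D4 v2=A4 v3=A4 downbeat M3
bar 5: v0=G3 v1=G4 v2=D5 v3=D5 downbeat P5
  -> R4 @ bar 1 tick 0 v(0, 2): A3/G4 m7 untreated
  -> R4 @ bar 2 tick 0 v(0, 2): G3/A4 M2 untreated
  -> R2 @ bar 3 tick 0 v(1, 3): G4/B4 M3 -> A3/E4 P5 similar
  -> R3 @ bar 3 tick 0 v(2, 3): A4 above E4
  -> R4 @ bar 3 tick 0 v(0, 3): F3/E4 M7 untreated
  -> R7 @ bar 3 tick 0 v(1,): G4->A3 leap 10st
  -> R3 @ bar 3 tick 1 v(2, 3): A4 above E4
  -> R3 @ bar 3 tick 2 v(2, 3): A4 above E4
  -> R3 @ bar 3 tick 3 v(2, 3): A4 above E4
  -> R1 @ bar 4 tick 0 v(1, 3): A3/E4 P5 -> D4/A4 P5 similar
  -> R1 @ bar 5 tick 0 v(1, 2): D4/A4 P5 -> G4/D5 P5 similar
  -> R1 @ bar 5 tick 0 v(1, 3): D4/A4 P5 -> G4/D5 P5 similar
  -> R1 @ bar 5 tick 0 v(2, 3): A4/A4 P1 -> D5/D5 P1 similar
  -> R2 @ bar 5 tick 0 v(0, 1): F3/D4 M6 -> G3/G4 P8 similar
  -> R2 @ bar 5 tick 0 v(0, 2): F3/A4 M3 -> G3/D5 P5 similar
  -> R2 @ bar 5 tick 0 v(0, 3): F3/A4 M3 -> G3/D5 P5 similar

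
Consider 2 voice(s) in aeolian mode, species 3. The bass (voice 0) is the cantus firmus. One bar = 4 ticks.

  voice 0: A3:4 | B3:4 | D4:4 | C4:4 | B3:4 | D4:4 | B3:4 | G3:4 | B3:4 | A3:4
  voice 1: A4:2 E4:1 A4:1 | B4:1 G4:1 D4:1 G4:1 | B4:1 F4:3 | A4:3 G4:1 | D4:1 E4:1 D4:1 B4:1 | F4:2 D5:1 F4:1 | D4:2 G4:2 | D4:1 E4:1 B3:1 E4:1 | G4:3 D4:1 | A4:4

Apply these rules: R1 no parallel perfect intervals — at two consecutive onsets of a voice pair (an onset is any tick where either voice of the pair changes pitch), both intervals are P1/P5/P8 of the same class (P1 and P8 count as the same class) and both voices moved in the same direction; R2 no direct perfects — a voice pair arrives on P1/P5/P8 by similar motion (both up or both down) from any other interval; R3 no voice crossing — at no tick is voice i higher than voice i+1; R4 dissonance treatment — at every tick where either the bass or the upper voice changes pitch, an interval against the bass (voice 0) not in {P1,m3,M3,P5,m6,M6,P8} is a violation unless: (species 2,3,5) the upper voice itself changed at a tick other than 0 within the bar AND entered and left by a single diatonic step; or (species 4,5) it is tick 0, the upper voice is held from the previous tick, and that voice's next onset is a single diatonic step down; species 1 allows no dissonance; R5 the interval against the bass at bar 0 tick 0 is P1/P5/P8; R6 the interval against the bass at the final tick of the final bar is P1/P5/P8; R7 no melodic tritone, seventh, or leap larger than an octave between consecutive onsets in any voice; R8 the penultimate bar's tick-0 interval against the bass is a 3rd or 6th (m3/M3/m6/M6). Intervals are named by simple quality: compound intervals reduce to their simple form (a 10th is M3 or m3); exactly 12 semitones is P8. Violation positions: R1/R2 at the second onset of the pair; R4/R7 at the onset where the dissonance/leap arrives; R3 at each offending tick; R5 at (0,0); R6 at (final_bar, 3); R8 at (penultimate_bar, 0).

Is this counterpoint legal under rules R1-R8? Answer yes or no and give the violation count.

bar 0: v0=A3 v1=A4 (P8)
bar 1: v0=B3 v1=B4 (P8)
bar 2: v0=D4 v1=B4 (M6)
bar 3: v0=C4 v1=A4 (M6)
bar 4: v0=B3 v1=D4 (m3)
bar 5: v0=D4 v1=F4 (m3)
bar 6: v0=B3 v1=D4 (m3)
bar 7: v0=G3 v1=D4 (P5)
bar 8: v0=B3 v1=G4 (m6)
bar 9: v0=A3 v1=A4 (P8)
  R1 @ bar1.0: A3/A4 P8 -> B3/B4 P8 similar
  R7 @ bar2.1: B4->F4 leap 6st
  R7 @ bar5.0: B4->F4 leap 6st
  R2 @ bar7.0: B3/G4 m6 -> G3/D4 P5 similar

No (4 violations)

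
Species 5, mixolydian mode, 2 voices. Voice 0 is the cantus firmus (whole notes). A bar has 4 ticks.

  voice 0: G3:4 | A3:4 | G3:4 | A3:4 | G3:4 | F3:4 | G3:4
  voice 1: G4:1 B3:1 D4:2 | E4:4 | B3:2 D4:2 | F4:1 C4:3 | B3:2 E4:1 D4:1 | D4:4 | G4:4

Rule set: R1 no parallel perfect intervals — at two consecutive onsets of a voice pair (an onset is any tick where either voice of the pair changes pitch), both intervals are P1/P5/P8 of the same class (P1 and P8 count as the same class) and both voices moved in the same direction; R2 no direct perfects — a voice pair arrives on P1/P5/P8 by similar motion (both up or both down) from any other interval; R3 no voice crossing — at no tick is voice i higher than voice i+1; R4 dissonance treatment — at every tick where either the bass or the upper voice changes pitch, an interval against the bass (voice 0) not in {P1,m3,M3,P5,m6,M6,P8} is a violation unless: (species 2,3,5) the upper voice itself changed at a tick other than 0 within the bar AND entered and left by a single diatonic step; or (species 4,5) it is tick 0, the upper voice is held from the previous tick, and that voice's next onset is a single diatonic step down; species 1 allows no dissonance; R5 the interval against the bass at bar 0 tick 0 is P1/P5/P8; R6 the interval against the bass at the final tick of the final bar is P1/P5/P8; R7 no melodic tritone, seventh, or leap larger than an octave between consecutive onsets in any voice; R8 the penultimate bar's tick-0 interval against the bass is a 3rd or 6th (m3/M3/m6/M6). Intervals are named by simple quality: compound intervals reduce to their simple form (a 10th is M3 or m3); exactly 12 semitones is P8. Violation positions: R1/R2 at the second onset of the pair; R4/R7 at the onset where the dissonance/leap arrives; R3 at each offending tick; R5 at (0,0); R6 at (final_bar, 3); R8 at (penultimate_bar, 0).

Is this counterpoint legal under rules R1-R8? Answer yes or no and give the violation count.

bar 0: v0=G3 v1=G4 (P8)
bar 1: v0=A3 v1=E4 (P5)
bar 2: v0=G3 v1=B3 (M3)
bar 3: v0=A3 v1=F4 (m6)
bar 4: v0=G3 v1=B3 (M3)
bar 5: v0=F3 v1=D4 (M6)
bar 6: v0=G3 v1=G4 (P8)
  R1 @ bar1.0: G3/D4 P5 -> A3/E4 P5 similar
  R2 @ bar6.0: F3/D4 M6 -> G3/G4 P8 similar

No (2 violations)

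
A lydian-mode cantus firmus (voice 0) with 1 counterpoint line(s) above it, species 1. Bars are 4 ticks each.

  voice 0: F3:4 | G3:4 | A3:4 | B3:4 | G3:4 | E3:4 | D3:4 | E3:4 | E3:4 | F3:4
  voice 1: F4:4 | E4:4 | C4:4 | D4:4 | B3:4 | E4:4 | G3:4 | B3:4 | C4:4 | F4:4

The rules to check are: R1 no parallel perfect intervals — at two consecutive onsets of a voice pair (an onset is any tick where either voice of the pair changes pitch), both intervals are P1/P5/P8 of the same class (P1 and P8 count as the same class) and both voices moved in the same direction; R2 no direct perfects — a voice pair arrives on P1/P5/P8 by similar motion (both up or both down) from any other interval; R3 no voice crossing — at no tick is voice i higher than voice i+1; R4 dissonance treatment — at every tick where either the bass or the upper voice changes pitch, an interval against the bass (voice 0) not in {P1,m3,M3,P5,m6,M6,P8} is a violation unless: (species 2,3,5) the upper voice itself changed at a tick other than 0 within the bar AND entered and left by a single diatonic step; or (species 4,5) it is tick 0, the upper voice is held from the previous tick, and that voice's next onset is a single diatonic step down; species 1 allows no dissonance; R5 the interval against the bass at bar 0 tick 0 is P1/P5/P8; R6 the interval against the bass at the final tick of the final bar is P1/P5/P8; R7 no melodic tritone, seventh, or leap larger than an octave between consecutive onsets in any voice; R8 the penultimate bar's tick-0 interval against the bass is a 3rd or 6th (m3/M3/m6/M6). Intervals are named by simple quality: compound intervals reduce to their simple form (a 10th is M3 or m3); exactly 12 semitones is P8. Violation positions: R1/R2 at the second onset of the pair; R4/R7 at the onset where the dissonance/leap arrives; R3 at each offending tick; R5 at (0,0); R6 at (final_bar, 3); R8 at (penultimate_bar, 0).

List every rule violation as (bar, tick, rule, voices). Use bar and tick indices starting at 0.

bar 0: v0=F3 v1=F4 downbeat P8
bar 1: v0=G3 v1=E4 downbeat M6
bar 2: v0=A3 v1=C4 downbeat m3
bar 3: v0=B3 v1=D4 downbeat m3
bar 4: v0=G3 v1=B3 downbeat M3
bar 5: v0=E3 v1=E4 downbeat P8
bar 6: v0=D3 v1=G3 downbeat P4
bar 7: v0=E3 v1=B3 downbeat P5
bar 8: v0=E3 v1=C4 downbeat m6
bar 9: v0=F3 v1=F4 downbeat P8
  -> R4 @ bar 6 tick 0 v(0, 1): D3/G3 P4 untreated
  -> R2 @ bar 7 tick 0 v(0, 1): D3/G3 P4 -> E3/B3 P5 similar
  -> R2 @ bar 9 tick 0 v(0, 1): E3/C4 m6 -> F3/F4 P8 similar

(6, 0, R4, (0, 1))
(7, 0, R2, (0, 1))
(9, 0, R2, (0, 1))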